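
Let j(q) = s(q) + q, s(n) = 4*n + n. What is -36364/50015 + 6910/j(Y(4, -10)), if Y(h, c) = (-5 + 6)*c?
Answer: -34778549/300090 ≈ -115.89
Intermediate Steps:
s(n) = 5*n
Y(h, c) = c (Y(h, c) = 1*c = c)
j(q) = 6*q (j(q) = 5*q + q = 6*q)
-36364/50015 + 6910/j(Y(4, -10)) = -36364/50015 + 6910/((6*(-10))) = -36364*1/50015 + 6910/(-60) = -36364/50015 + 6910*(-1/60) = -36364/50015 - 691/6 = -34778549/300090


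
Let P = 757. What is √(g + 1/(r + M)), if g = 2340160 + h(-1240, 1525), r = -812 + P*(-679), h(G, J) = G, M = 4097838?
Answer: √30027180837237431703/3583023 ≈ 1529.4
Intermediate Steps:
r = -514815 (r = -812 + 757*(-679) = -812 - 514003 = -514815)
g = 2338920 (g = 2340160 - 1240 = 2338920)
√(g + 1/(r + M)) = √(2338920 + 1/(-514815 + 4097838)) = √(2338920 + 1/3583023) = √(8380404155161/3583023) = √30027180837237431703/3583023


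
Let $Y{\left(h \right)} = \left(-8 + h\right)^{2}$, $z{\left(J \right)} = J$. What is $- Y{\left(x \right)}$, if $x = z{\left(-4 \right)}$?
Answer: $-144$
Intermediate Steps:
$x = -4$
$- Y{\left(x \right)} = - \left(-8 - 4\right)^{2} = - \left(-12\right)^{2} = \left(-1\right) 144 = -144$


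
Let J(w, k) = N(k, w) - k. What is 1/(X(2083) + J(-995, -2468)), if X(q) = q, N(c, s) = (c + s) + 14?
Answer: 1/1102 ≈ 0.00090744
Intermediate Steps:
N(c, s) = 14 + c + s
J(w, k) = 14 + w (J(w, k) = (14 + k + w) - k = 14 + w)
1/(X(2083) + J(-995, -2468)) = 1/(2083 + (14 - 995)) = 1/(2083 - 981) = 1/1102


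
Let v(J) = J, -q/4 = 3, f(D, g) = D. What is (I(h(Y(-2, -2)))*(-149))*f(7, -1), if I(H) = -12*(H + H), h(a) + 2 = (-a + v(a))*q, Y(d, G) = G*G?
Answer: -50064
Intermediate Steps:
Y(d, G) = G**2
q = -12 (q = -4*3 = -12)
h(a) = -2 (h(a) = -2 + (-a + a)*(-12) = -2 + 0*(-12) = -2 + 0 = -2)
I(H) = -24*H
(I(h(Y(-2, -2)))*(-149))*f(7, -1) = (-24*(-2)*(-149))*7 = (48*(-149))*7 = -7152*7 = -50064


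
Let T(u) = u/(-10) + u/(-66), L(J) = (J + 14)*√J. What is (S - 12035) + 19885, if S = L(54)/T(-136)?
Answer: 7850 + 495*√6/38 ≈ 7881.9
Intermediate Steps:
L(J) = √J*(14 + J) (L(J) = (14 + J)*√J = √J*(14 + J))
T(u) = -19*u/165 (T(u) = u*(-⅒) + u*(-1/66) = -u/10 - u/66 = -19*u/165)
S = 495*√6/38 (S = (√54*(14 + 54))/((-19/165*(-136))) = ((3*√6)*68)/(2584/165) = (204*√6)*(165/2584) = 495*√6/38 ≈ 31.908)
(S - 12035) + 19885 = (495*√6/38 - 12035) + 19885 = (-12035 + 495*√6/38) + 19885 = 7850 + 495*√6/38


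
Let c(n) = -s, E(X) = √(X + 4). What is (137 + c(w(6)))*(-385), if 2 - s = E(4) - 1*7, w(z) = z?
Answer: -49280 - 770*√2 ≈ -50369.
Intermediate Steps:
E(X) = √(4 + X)
s = 9 - 2*√2 (s = 2 - (√(4 + 4) - 1*7) = 2 - (√8 - 7) = 2 - (2*√2 - 7) = 2 - (-7 + 2*√2) = 2 + (7 - 2*√2) = 9 - 2*√2 ≈ 6.1716)
c(n) = -9 + 2*√2 (c(n) = -(9 - 2*√2) = -9 + 2*√2)
(137 + c(w(6)))*(-385) = (137 + (-9 + 2*√2))*(-385) = (128 + 2*√2)*(-385) = -49280 - 770*√2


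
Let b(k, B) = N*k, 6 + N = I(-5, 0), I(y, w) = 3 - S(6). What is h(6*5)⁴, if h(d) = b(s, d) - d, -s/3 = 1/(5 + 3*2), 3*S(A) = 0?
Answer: 10617447681/14641 ≈ 7.2519e+5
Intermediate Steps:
S(A) = 0 (S(A) = (⅓)*0 = 0)
I(y, w) = 3 (I(y, w) = 3 - 1*0 = 3 + 0 = 3)
N = -3 (N = -6 + 3 = -3)
s = -3/11 (s = -3/(5 + 3*2) = -3/(5 + 6) = -3/11 ≈ -0.27273)
b(k, B) = -3*k
h(d) = 9/11 - d (h(d) = -3*(-3/11) - d = 9/11 - d)
h(6*5)⁴ = (9/11 - 6*5)⁴ = (9/11 - 1*30)⁴ = (9/11 - 30)⁴ = (-321/11)⁴ = 10617447681/14641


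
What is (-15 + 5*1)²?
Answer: 100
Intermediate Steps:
(-15 + 5*1)² = (-15 + 5)² = (-10)² = 100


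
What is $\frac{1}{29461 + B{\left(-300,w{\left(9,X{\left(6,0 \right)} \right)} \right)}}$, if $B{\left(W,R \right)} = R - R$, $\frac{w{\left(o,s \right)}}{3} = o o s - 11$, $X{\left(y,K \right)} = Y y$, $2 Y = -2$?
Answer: $\frac{1}{29461} \approx 3.3943 \cdot 10^{-5}$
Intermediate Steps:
$Y = -1$ ($Y = \frac{1}{2} \left(-2\right) = -1$)
$X{\left(y,K \right)} = - y$
$w{\left(o,s \right)} = -33 + 3 s o^{2}$ ($w{\left(o,s \right)} = 3 \left(o o s - 11\right) = 3 \left(o^{2} s - 11\right) = 3 \left(s o^{2} - 11\right) = 3 \left(-11 + s o^{2}\right) = -33 + 3 s o^{2}$)
$B{\left(W,R \right)} = 0$
$\frac{1}{29461 + B{\left(-300,w{\left(9,X{\left(6,0 \right)} \right)} \right)}} = \frac{1}{29461 + 0} = \frac{1}{29461}$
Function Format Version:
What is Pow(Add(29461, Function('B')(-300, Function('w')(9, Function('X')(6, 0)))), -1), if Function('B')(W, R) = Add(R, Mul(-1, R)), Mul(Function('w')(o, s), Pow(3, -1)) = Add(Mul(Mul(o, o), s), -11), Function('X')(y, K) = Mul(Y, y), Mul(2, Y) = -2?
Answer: Rational(1, 29461) ≈ 3.3943e-5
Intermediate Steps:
Y = -1 (Y = Mul(Rational(1, 2), -2) = -1)
Function('X')(y, K) = Mul(-1, y)
Function('w')(o, s) = Add(-33, Mul(3, s, Pow(o, 2))) (Function('w')(o, s) = Mul(3, Add(Mul(Mul(o, o), s), -11)) = Mul(3, Add(Mul(Pow(o, 2), s), -11)) = Mul(3, Add(Mul(s, Pow(o, 2)), -11)) = Mul(3, Add(-11, Mul(s, Pow(o, 2)))) = Add(-33, Mul(3, s, Pow(o, 2))))
Function('B')(W, R) = 0
Pow(Add(29461, Function('B')(-300, Function('w')(9, Function('X')(6, 0)))), -1) = Pow(Add(29461, 0), -1) = Pow(29461, -1) = Rational(1, 29461)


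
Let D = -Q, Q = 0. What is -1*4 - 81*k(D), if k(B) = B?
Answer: -4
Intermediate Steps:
D = 0 (D = -1*0 = 0)
-1*4 - 81*k(D) = -1*4 - 81*0 = -4 + 0 = -4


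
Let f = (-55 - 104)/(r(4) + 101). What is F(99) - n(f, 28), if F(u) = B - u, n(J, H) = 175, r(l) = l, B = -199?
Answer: -473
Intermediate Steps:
f = -53/35 (f = (-55 - 104)/(4 + 101) = -159/105 = -159*1/105 = -53/35 ≈ -1.5143)
F(u) = -199 - u
F(99) - n(f, 28) = (-199 - 1*99) - 1*175 = (-199 - 99) - 175 = -298 - 175 = -473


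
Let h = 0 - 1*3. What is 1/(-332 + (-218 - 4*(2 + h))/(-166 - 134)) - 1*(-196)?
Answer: 9739678/49693 ≈ 196.00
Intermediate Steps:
h = -3 (h = 0 - 3 = -3)
1/(-332 + (-218 - 4*(2 + h))/(-166 - 134)) - 1*(-196) = 1/(-332 + (-218 - 4*(2 - 3))/(-166 - 134)) - 1*(-196) = 1/(-332 + (-218 - 4*(-1))/(-300)) + 196 = 1/(-332 + (-218 + 4)*(-1/300)) + 196 = 1/(-332 - 214*(-1/300)) + 196 = 1/(-332 + 107/150) + 196 = 1/(-49693/150) + 196 = -150/49693 + 196 = 9739678/49693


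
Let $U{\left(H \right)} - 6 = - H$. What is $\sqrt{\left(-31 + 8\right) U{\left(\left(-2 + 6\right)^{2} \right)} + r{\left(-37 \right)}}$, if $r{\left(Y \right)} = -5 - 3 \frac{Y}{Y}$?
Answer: $\sqrt{222} \approx 14.9$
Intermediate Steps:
$U{\left(H \right)} = 6 - H$
$r{\left(Y \right)} = -8$ ($r{\left(Y \right)} = -5 - 3 = -8$)
$\sqrt{\left(-31 + 8\right) U{\left(\left(-2 + 6\right)^{2} \right)} + r{\left(-37 \right)}} = \sqrt{\left(-31 + 8\right) \left(6 - \left(-2 + 6\right)^{2}\right) - 8} = \sqrt{- 23 \left(6 - 4^{2}\right) - 8} = \sqrt{- 23 \left(6 - 16\right) - 8} = \sqrt{\left(-23\right) \left(-10\right) - 8} = \sqrt{230 - 8} = \sqrt{222}$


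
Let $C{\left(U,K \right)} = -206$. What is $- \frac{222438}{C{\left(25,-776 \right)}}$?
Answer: $\frac{111219}{103} \approx 1079.8$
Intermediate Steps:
$- \frac{222438}{C{\left(25,-776 \right)}} = - \frac{222438}{-206} = \left(-222438\right) \left(- \frac{1}{206}\right) = \frac{111219}{103}$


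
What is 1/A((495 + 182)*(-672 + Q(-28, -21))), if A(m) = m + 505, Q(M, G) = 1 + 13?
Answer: -1/444961 ≈ -2.2474e-6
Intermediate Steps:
Q(M, G) = 14
A(m) = 505 + m
1/A((495 + 182)*(-672 + Q(-28, -21))) = 1/(505 + (495 + 182)*(-672 + 14)) = 1/(505 + 677*(-658)) = 1/(505 - 445466) = 1/(-444961) = -1/444961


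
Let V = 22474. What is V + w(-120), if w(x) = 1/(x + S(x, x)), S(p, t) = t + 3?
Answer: 5326337/237 ≈ 22474.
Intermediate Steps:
S(p, t) = 3 + t
w(x) = 1/(3 + 2*x) (w(x) = 1/(x + (3 + x)) = 1/(3 + 2*x))
V + w(-120) = 22474 + 1/(3 + 2*(-120)) = 22474 + 1/(3 - 240) = 22474 + 1/(-237) = 22474 - 1/237 = 5326337/237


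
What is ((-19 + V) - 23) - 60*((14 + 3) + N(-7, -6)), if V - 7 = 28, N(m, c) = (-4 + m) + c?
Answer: -7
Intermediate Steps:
N(m, c) = -4 + c + m
V = 35 (V = 7 + 28 = 35)
((-19 + V) - 23) - 60*((14 + 3) + N(-7, -6)) = ((-19 + 35) - 23) - 60*((14 + 3) + (-4 - 6 - 7)) = (16 - 23) - 60*(17 - 17) = -7 - 60*0 = -7 + 0 = -7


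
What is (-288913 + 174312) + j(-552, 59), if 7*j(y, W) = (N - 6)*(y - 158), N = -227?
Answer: -636777/7 ≈ -90968.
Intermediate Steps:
j(y, W) = 36814/7 - 233*y/7 (j(y, W) = ((-227 - 6)*(y - 158))/7 = (-233*(-158 + y))/7 = (36814 - 233*y)/7 = 36814/7 - 233*y/7)
(-288913 + 174312) + j(-552, 59) = (-288913 + 174312) + (36814/7 - 233/7*(-552)) = -114601 + (36814/7 + 128616/7) = -114601 + 165430/7 = -636777/7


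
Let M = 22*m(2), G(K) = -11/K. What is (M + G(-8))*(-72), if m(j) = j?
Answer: -3267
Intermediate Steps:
M = 44 (M = 22*2 = 44)
(M + G(-8))*(-72) = (44 - 11/(-8))*(-72) = (44 - 11*(-⅛))*(-72) = (44 + 11/8)*(-72) = (363/8)*(-72) = -3267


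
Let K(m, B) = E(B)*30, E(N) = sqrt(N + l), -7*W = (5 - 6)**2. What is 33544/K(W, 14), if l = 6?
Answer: 8386*sqrt(5)/75 ≈ 250.02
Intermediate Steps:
W = -1/7 (W = -(5 - 6)**2/7 = -1/7*(-1)**2 = -1/7*1 = -1/7 ≈ -0.14286)
E(N) = sqrt(6 + N) (E(N) = sqrt(N + 6) = sqrt(6 + N))
K(m, B) = 30*sqrt(6 + B) (K(m, B) = sqrt(6 + B)*30 = 30*sqrt(6 + B))
33544/K(W, 14) = 33544/((30*sqrt(6 + 14))) = 33544/((30*sqrt(20))) = 33544/((30*(2*sqrt(5)))) = 33544/((60*sqrt(5))) = 33544*(sqrt(5)/300) = 8386*sqrt(5)/75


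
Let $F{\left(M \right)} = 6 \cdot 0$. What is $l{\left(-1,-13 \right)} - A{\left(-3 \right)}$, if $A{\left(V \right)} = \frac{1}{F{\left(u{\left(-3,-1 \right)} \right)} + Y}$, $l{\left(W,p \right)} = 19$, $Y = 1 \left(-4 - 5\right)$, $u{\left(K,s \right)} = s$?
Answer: $\frac{172}{9} \approx 19.111$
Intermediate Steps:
$Y = -9$ ($Y = 1 \left(-9\right) = -9$)
$F{\left(M \right)} = 0$
$A{\left(V \right)} = - \frac{1}{9}$ ($A{\left(V \right)} = \frac{1}{0 - 9} = \frac{1}{-9} = - \frac{1}{9}$)
$l{\left(-1,-13 \right)} - A{\left(-3 \right)} = 19 - - \frac{1}{9} = 19 + \frac{1}{9} = \frac{172}{9}$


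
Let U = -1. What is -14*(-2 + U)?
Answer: 42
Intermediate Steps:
-14*(-2 + U) = -14*(-2 - 1) = -14*(-3) = 42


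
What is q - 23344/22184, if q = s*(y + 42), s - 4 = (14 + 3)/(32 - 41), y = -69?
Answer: -160979/2773 ≈ -58.052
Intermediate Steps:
s = 19/9 (s = 4 + (14 + 3)/(32 - 41) = 4 + 17/(-9) = 4 + 17*(-⅑) = 4 - 17/9 = 19/9 ≈ 2.1111)
q = -57 (q = 19*(-69 + 42)/9 = (19/9)*(-27) = -57)
q - 23344/22184 = -57 - 23344/22184 = -57 - 23344*1/22184 = -57 - 2918/2773 = -160979/2773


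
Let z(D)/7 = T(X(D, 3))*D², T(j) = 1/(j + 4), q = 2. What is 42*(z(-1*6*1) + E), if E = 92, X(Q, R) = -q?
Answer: 9156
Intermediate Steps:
X(Q, R) = -2 (X(Q, R) = -1*2 = -2)
T(j) = 1/(4 + j)
z(D) = 7*D²/2 (z(D) = 7*(D²/(4 - 2)) = 7*(D²/2) = 7*D²/2)
42*(z(-1*6*1) + E) = 42*(7*(-1*6*1)²/2 + 92) = 42*(7*(-6*1)²/2 + 92) = 42*((7/2)*(-6)² + 92) = 42*((7/2)*36 + 92) = 42*(126 + 92) = 42*218 = 9156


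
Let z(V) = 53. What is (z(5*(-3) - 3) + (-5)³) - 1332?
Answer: -1404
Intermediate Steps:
(z(5*(-3) - 3) + (-5)³) - 1332 = (53 + (-5)³) - 1332 = (53 - 125) - 1332 = -72 - 1332 = -1404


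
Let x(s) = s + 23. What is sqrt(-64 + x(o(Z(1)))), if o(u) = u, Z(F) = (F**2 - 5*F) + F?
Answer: 2*I*sqrt(11) ≈ 6.6332*I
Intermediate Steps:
Z(F) = F**2 - 4*F
x(s) = 23 + s
sqrt(-64 + x(o(Z(1)))) = sqrt(-64 + (23 + 1*(-4 + 1))) = sqrt(-64 + (23 + 1*(-3))) = sqrt(-64 + (23 - 3)) = sqrt(-64 + 20) = sqrt(-44) = 2*I*sqrt(11)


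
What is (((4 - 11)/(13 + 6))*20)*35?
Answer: -4900/19 ≈ -257.89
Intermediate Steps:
(((4 - 11)/(13 + 6))*20)*35 = (-7/19*20)*35 = (-7*1/19*20)*35 = -7/19*20*35 = -140/19*35 = -4900/19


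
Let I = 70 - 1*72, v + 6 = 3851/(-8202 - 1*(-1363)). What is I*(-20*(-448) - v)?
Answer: -122644650/6839 ≈ -17933.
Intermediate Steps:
v = -44885/6839 (v = -6 + 3851/(-8202 - 1*(-1363)) = -6 + 3851/(-8202 + 1363) = -6 + 3851/(-6839) = -6 + 3851*(-1/6839) = -6 - 3851/6839 = -44885/6839 ≈ -6.5631)
I = -2 (I = 70 - 72 = -2)
I*(-20*(-448) - v) = -2*(-20*(-448) - 1*(-44885/6839)) = -2*(8960 + 44885/6839) = -2*61322325/6839 = -122644650/6839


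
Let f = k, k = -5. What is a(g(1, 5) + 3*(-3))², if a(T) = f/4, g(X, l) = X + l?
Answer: 25/16 ≈ 1.5625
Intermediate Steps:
f = -5
a(T) = -5/4
a(g(1, 5) + 3*(-3))² = (-5/4)² = 25/16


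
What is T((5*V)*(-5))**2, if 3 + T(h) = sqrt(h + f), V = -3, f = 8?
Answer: (3 - sqrt(83))**2 ≈ 37.337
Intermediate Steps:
T(h) = -3 + sqrt(8 + h) (T(h) = -3 + sqrt(h + 8) = -3 + sqrt(8 + h))
T((5*V)*(-5))**2 = (-3 + sqrt(8 + (5*(-3))*(-5)))**2 = (-3 + sqrt(8 - 15*(-5)))**2 = (-3 + sqrt(8 + 75))**2 = (-3 + sqrt(83))**2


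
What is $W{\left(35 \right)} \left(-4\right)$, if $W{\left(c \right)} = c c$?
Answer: $-4900$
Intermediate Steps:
$W{\left(c \right)} = c^{2}$
$W{\left(35 \right)} \left(-4\right) = 35^{2} \left(-4\right) = 1225 \left(-4\right) = -4900$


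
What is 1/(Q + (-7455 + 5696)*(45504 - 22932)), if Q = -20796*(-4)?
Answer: -1/39620964 ≈ -2.5239e-8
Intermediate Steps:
Q = 83184
1/(Q + (-7455 + 5696)*(45504 - 22932)) = 1/(83184 + (-7455 + 5696)*(45504 - 22932)) = 1/(83184 - 1759*22572) = 1/(83184 - 39704148) = 1/(-39620964) = -1/39620964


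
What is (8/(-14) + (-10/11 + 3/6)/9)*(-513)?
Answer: 48735/154 ≈ 316.46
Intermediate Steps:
(8/(-14) + (-10/11 + 3/6)/9)*(-513) = (8*(-1/14) + (-10*1/11 + 3*(⅙))*(⅑))*(-513) = (-4/7 + (-10/11 + ½)*(⅑))*(-513) = (-4/7 - 9/22*⅑)*(-513) = (-4/7 - 1/22)*(-513) = -95/154*(-513) = 48735/154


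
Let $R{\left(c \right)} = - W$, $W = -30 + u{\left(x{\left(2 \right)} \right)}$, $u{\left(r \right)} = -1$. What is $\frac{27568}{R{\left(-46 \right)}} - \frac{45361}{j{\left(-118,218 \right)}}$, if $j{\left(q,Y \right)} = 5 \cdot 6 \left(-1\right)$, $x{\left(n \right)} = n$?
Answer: $\frac{2233231}{930} \approx 2401.3$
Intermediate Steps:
$j{\left(q,Y \right)} = -30$ ($j{\left(q,Y \right)} = 30 \left(-1\right) = -30$)
$W = -31$ ($W = -30 - 1 = -31$)
$R{\left(c \right)} = 31$ ($R{\left(c \right)} = \left(-1\right) \left(-31\right) = 31$)
$\frac{27568}{R{\left(-46 \right)}} - \frac{45361}{j{\left(-118,218 \right)}} = \frac{27568}{31} - \frac{45361}{-30} = 27568 \cdot \frac{1}{31} - - \frac{45361}{30} = \frac{27568}{31} + \frac{45361}{30} = \frac{2233231}{930}$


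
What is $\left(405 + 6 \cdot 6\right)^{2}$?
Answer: $194481$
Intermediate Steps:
$\left(405 + 6 \cdot 6\right)^{2} = \left(405 + 36\right)^{2} = 441^{2} = 194481$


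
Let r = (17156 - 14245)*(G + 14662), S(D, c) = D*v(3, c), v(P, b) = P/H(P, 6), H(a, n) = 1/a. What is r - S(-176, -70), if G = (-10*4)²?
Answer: 47340266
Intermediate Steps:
v(P, b) = P² (v(P, b) = P/(1/P) = P*P = P²)
G = 1600 (G = (-40)² = 1600)
S(D, c) = 9*D (S(D, c) = D*3² = D*9 = 9*D)
r = 47338682 (r = (17156 - 14245)*(1600 + 14662) = 2911*16262 = 47338682)
r - S(-176, -70) = 47338682 - 9*(-176) = 47338682 - 1*(-1584) = 47338682 + 1584 = 47340266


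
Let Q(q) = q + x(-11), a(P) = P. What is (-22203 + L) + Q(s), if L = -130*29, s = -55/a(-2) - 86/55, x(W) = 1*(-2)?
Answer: -2854397/110 ≈ -25949.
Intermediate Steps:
x(W) = -2
s = 2853/110 (s = -55/(-2) - 86/55 = -55*(-½) - 86*1/55 = 55/2 - 86/55 = 2853/110 ≈ 25.936)
Q(q) = -2 + q (Q(q) = q - 2 = -2 + q)
L = -3770
(-22203 + L) + Q(s) = (-22203 - 3770) + (-2 + 2853/110) = -25973 + 2633/110 = -2854397/110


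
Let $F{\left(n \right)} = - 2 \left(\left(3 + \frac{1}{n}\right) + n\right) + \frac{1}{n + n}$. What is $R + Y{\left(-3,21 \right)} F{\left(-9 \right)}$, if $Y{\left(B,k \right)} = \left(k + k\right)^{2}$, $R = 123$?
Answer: $21585$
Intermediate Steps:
$F{\left(n \right)} = -6 - 2 n - \frac{3}{2 n}$ ($F{\left(n \right)} = - 2 \left(3 + n + \frac{1}{n}\right) + \frac{1}{2 n} = \left(-6 - 2 n - \frac{2}{n}\right) + \frac{1}{2 n} = -6 - 2 n - \frac{3}{2 n}$)
$Y{\left(B,k \right)} = 4 k^{2}$ ($Y{\left(B,k \right)} = \left(2 k\right)^{2} = 4 k^{2}$)
$R + Y{\left(-3,21 \right)} F{\left(-9 \right)} = 123 + 4 \cdot 21^{2} \left(-6 - -18 - \frac{3}{2 \left(-9\right)}\right) = 123 + 4 \cdot 441 \left(-6 + 18 - - \frac{1}{6}\right) = 123 + 1764 \left(-6 + 18 + \frac{1}{6}\right) = 123 + 1764 \cdot \frac{73}{6} = 123 + 21462 = 21585$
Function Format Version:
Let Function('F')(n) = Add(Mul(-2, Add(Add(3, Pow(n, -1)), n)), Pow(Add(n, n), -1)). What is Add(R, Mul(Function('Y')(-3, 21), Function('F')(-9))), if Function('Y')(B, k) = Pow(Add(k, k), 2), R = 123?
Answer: 21585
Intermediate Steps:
Function('F')(n) = Add(-6, Mul(-2, n), Mul(Rational(-3, 2), Pow(n, -1))) (Function('F')(n) = Add(Mul(-2, Add(3, n, Pow(n, -1))), Pow(Mul(2, n), -1)) = Add(Add(-6, Mul(-2, n), Mul(-2, Pow(n, -1))), Mul(Rational(1, 2), Pow(n, -1))) = Add(-6, Mul(-2, n), Mul(Rational(-3, 2), Pow(n, -1))))
Function('Y')(B, k) = Mul(4, Pow(k, 2)) (Function('Y')(B, k) = Pow(Mul(2, k), 2) = Mul(4, Pow(k, 2)))
Add(R, Mul(Function('Y')(-3, 21), Function('F')(-9))) = Add(123, Mul(Mul(4, Pow(21, 2)), Add(-6, Mul(-2, -9), Mul(Rational(-3, 2), Pow(-9, -1))))) = Add(123, Mul(Mul(4, 441), Add(-6, 18, Mul(Rational(-3, 2), Rational(-1, 9))))) = Add(123, Mul(1764, Add(-6, 18, Rational(1, 6)))) = Add(123, Mul(1764, Rational(73, 6))) = Add(123, 21462) = 21585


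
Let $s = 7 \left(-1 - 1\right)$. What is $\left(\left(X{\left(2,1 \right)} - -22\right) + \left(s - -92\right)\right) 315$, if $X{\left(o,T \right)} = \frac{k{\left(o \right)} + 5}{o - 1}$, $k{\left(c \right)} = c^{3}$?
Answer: $35595$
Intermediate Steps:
$X{\left(o,T \right)} = \frac{5 + o^{3}}{-1 + o}$ ($X{\left(o,T \right)} = \frac{o^{3} + 5}{o - 1} = \frac{5 + o^{3}}{-1 + o}$)
$s = -14$ ($s = 7 \left(-2\right) = -14$)
$\left(\left(X{\left(2,1 \right)} - -22\right) + \left(s - -92\right)\right) 315 = \left(\left(\frac{5 + 2^{3}}{-1 + 2} - -22\right) - -78\right) 315 = \left(\left(\frac{5 + 8}{1} + 22\right) + \left(-14 + 92\right)\right) 315 = \left(\left(1 \cdot 13 + 22\right) + 78\right) 315 = \left(\left(13 + 22\right) + 78\right) 315 = \left(35 + 78\right) 315 = 113 \cdot 315 = 35595$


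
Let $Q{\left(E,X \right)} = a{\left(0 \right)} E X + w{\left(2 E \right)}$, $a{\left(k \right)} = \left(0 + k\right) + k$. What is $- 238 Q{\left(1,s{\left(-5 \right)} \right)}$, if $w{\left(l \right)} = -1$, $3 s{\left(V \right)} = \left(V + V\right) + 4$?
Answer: $238$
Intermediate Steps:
$s{\left(V \right)} = \frac{4}{3} + \frac{2 V}{3}$ ($s{\left(V \right)} = \frac{\left(V + V\right) + 4}{3} = \frac{2 V + 4}{3} = \frac{4 + 2 V}{3} = \frac{4}{3} + \frac{2 V}{3}$)
$a{\left(k \right)} = 2 k$ ($a{\left(k \right)} = k + k = 2 k$)
$Q{\left(E,X \right)} = -1$ ($Q{\left(E,X \right)} = 2 \cdot 0 E X - 1 = 0 E X - 1 = 0 X - 1 = 0 - 1 = -1$)
$- 238 Q{\left(1,s{\left(-5 \right)} \right)} = \left(-238\right) \left(-1\right) = 238$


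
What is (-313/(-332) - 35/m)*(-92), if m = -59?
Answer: -692001/4897 ≈ -141.31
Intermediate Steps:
(-313/(-332) - 35/m)*(-92) = (-313/(-332) - 35/(-59))*(-92) = (-313*(-1/332) - 35*(-1/59))*(-92) = (313/332 + 35/59)*(-92) = (30087/19588)*(-92) = -692001/4897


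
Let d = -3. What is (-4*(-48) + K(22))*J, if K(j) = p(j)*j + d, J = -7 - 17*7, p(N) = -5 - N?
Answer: 51030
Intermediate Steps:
J = -126 (J = -7 - 119 = -126)
K(j) = -3 + j*(-5 - j) (K(j) = (-5 - j)*j - 3 = j*(-5 - j) - 3 = -3 + j*(-5 - j))
(-4*(-48) + K(22))*J = (-4*(-48) + (-3 - 1*22*(5 + 22)))*(-126) = (192 + (-3 - 1*22*27))*(-126) = (192 + (-3 - 594))*(-126) = (192 - 597)*(-126) = -405*(-126) = 51030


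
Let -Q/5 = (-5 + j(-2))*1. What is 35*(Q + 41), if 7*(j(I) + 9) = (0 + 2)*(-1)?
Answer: 3935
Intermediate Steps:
j(I) = -65/7 (j(I) = -9 + ((0 + 2)*(-1))/7 = -9 + (2*(-1))/7 = -9 + (1/7)*(-2) = -9 - 2/7 = -65/7)
Q = 500/7 (Q = -5*(-5 - 65/7) = -(-500)/7 = -5*(-100/7) = 500/7 ≈ 71.429)
35*(Q + 41) = 35*(500/7 + 41) = 35*(787/7) = 3935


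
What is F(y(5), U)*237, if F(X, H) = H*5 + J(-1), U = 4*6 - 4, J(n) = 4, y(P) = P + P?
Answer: 24648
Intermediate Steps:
y(P) = 2*P
U = 20 (U = 24 - 4 = 20)
F(X, H) = 4 + 5*H (F(X, H) = H*5 + 4 = 5*H + 4 = 4 + 5*H)
F(y(5), U)*237 = (4 + 5*20)*237 = (4 + 100)*237 = 104*237 = 24648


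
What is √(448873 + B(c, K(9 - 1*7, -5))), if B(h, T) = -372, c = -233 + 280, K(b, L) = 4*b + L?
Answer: √448501 ≈ 669.70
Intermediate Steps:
K(b, L) = L + 4*b
c = 47
√(448873 + B(c, K(9 - 1*7, -5))) = √(448873 - 372) = √448501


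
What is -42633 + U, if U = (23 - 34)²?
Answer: -42512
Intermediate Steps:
U = 121 (U = (-11)² = 121)
-42633 + U = -42633 + 121 = -42512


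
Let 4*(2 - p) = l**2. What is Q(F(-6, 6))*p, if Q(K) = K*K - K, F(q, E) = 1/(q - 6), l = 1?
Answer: 91/576 ≈ 0.15799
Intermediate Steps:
F(q, E) = 1/(-6 + q)
Q(K) = K**2 - K
p = 7/4 (p = 2 - 1/4*1**2 = 2 - 1/4*1 = 2 - 1/4 = 7/4 ≈ 1.7500)
Q(F(-6, 6))*p = ((-1 + 1/(-6 - 6))/(-6 - 6))*(7/4) = ((-1 + 1/(-12))/(-12))*(7/4) = -(-1 - 1/12)/12*(7/4) = -1/12*(-13/12)*(7/4) = (13/144)*(7/4) = 91/576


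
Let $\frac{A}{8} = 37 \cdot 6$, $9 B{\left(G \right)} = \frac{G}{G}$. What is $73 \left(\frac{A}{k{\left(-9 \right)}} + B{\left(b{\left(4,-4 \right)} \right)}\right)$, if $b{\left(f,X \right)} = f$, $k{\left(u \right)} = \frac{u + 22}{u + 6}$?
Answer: $- \frac{3499547}{117} \approx -29911.0$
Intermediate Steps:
$k{\left(u \right)} = \frac{22 + u}{6 + u}$
$B{\left(G \right)} = \frac{1}{9}$ ($B{\left(G \right)} = \frac{G \frac{1}{G}}{9} = \frac{1}{9} \cdot 1 = \frac{1}{9}$)
$A = 1776$ ($A = 8 \cdot 37 \cdot 6 = 8 \cdot 222 = 1776$)
$73 \left(\frac{A}{k{\left(-9 \right)}} + B{\left(b{\left(4,-4 \right)} \right)}\right) = 73 \left(\frac{1776}{\frac{1}{6 - 9} \left(22 - 9\right)} + \frac{1}{9}\right) = 73 \left(\frac{1776}{\frac{1}{-3} \cdot 13} + \frac{1}{9}\right) = 73 \left(\frac{1776}{\left(- \frac{1}{3}\right) 13} + \frac{1}{9}\right) = 73 \left(\frac{1776}{- \frac{13}{3}} + \frac{1}{9}\right) = 73 \left(1776 \left(- \frac{3}{13}\right) + \frac{1}{9}\right) = 73 \left(- \frac{5328}{13} + \frac{1}{9}\right) = 73 \left(- \frac{47939}{117}\right) = - \frac{3499547}{117}$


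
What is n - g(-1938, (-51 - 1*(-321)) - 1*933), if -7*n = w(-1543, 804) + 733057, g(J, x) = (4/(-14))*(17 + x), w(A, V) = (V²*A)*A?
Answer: -1539019621533/7 ≈ -2.1986e+11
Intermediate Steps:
w(A, V) = A²*V² (w(A, V) = (A*V²)*A = A²*V²)
g(J, x) = -34/7 - 2*x/7 (g(J, x) = (4*(-1/14))*(17 + x) = -2*(17 + x)/7 = -34/7 - 2*x/7)
n = -1539019620241/7 (n = -((-1543)²*804² + 733057)/7 = -(2380849*646416 + 733057)/7 = -(1539018887184 + 733057)/7 = -⅐*1539019620241 = -1539019620241/7 ≈ -2.1986e+11)
n - g(-1938, (-51 - 1*(-321)) - 1*933) = -1539019620241/7 - (-34/7 - 2*((-51 - 1*(-321)) - 1*933)/7) = -1539019620241/7 - (-34/7 - 2*((-51 + 321) - 933)/7) = -1539019620241/7 - (-34/7 - 2*(270 - 933)/7) = -1539019620241/7 - (-34/7 - 2/7*(-663)) = -1539019620241/7 - (-34/7 + 1326/7) = -1539019620241/7 - 1*1292/7 = -1539019620241/7 - 1292/7 = -1539019621533/7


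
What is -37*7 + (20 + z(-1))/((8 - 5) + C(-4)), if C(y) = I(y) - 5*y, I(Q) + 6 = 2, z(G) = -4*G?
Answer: -4897/19 ≈ -257.74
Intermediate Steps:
I(Q) = -4 (I(Q) = -6 + 2 = -4)
C(y) = -4 - 5*y
-37*7 + (20 + z(-1))/((8 - 5) + C(-4)) = -37*7 + (20 - 4*(-1))/((8 - 5) + (-4 - 5*(-4))) = -259 + (20 + 4)/(3 + (-4 + 20)) = -259 + 24/(3 + 16) = -259 + 24/19 = -4897/19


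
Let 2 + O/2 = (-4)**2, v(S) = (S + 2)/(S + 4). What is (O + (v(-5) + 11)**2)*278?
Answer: 62272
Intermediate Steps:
v(S) = (2 + S)/(4 + S)
O = 28 (O = -4 + 2*(-4)**2 = -4 + 2*16 = -4 + 32 = 28)
(O + (v(-5) + 11)**2)*278 = (28 + ((2 - 5)/(4 - 5) + 11)**2)*278 = (28 + (-3/(-1) + 11)**2)*278 = (28 + (-1*(-3) + 11)**2)*278 = (28 + (3 + 11)**2)*278 = (28 + 14**2)*278 = (28 + 196)*278 = 224*278 = 62272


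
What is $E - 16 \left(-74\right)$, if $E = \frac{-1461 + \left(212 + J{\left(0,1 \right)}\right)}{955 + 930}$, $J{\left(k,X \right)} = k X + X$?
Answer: $\frac{171584}{145} \approx 1183.3$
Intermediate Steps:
$J{\left(k,X \right)} = X + X k$ ($J{\left(k,X \right)} = X k + X = X + X k$)
$E = - \frac{96}{145}$ ($E = \frac{-1461 + \left(212 + 1 \left(1 + 0\right)\right)}{955 + 930} = \frac{-1461 + \left(212 + 1 \cdot 1\right)}{1885} = \left(-1461 + \left(212 + 1\right)\right) \frac{1}{1885} = \left(-1461 + 213\right) \frac{1}{1885} = \left(-1248\right) \frac{1}{1885} = - \frac{96}{145} \approx -0.66207$)
$E - 16 \left(-74\right) = - \frac{96}{145} - 16 \left(-74\right) = - \frac{96}{145} - -1184 = - \frac{96}{145} + 1184 = \frac{171584}{145}$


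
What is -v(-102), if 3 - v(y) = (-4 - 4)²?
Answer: 61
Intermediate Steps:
v(y) = -61 (v(y) = 3 - (-4 - 4)² = 3 - 1*(-8)² = 3 - 1*64 = 3 - 64 = -61)
-v(-102) = -1*(-61) = 61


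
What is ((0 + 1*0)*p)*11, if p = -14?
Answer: 0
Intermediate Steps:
((0 + 1*0)*p)*11 = ((0 + 1*0)*(-14))*11 = ((0 + 0)*(-14))*11 = (0*(-14))*11 = 0*11 = 0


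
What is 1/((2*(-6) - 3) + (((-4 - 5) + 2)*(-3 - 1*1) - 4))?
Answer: 1/9 ≈ 0.11111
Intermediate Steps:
1/((2*(-6) - 3) + (((-4 - 5) + 2)*(-3 - 1*1) - 4)) = 1/((-12 - 3) + ((-9 + 2)*(-3 - 1) - 4)) = 1/(-15 + (-7*(-4) - 4)) = 1/(-15 + (28 - 4)) = 1/(-15 + 24) = 1/9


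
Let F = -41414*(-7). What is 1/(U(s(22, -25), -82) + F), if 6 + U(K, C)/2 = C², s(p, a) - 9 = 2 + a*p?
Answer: 1/303334 ≈ 3.2967e-6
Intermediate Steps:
s(p, a) = 11 + a*p (s(p, a) = 9 + (2 + a*p) = 11 + a*p)
F = 289898
U(K, C) = -12 + 2*C²
1/(U(s(22, -25), -82) + F) = 1/((-12 + 2*(-82)²) + 289898) = 1/((-12 + 2*6724) + 289898) = 1/((-12 + 13448) + 289898) = 1/(13436 + 289898) = 1/303334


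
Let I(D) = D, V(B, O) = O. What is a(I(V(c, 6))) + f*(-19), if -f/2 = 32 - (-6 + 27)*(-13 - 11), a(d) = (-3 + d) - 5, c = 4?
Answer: 20366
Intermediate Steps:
a(d) = -8 + d
f = -1072 (f = -2*(32 - (-6 + 27)*(-13 - 11)) = -2*(32 - 21*(-24)) = -2*(32 - 1*(-504)) = -2*(32 + 504) = -2*536 = -1072)
a(I(V(c, 6))) + f*(-19) = (-8 + 6) - 1072*(-19) = -2 + 20368 = 20366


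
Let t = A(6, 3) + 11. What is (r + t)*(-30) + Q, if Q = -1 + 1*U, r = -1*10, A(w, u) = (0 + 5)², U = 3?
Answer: -778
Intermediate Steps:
A(w, u) = 25 (A(w, u) = 5² = 25)
r = -10
t = 36 (t = 25 + 11 = 36)
Q = 2 (Q = -1 + 1*3 = -1 + 3 = 2)
(r + t)*(-30) + Q = (-10 + 36)*(-30) + 2 = 26*(-30) + 2 = -780 + 2 = -778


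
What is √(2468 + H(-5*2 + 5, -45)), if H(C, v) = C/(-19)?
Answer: √891043/19 ≈ 49.682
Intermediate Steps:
H(C, v) = -C/19 (H(C, v) = C*(-1/19) = -C/19)
√(2468 + H(-5*2 + 5, -45)) = √(2468 - (-5*2 + 5)/19) = √(2468 - (-10 + 5)/19) = √(2468 - 1/19*(-5)) = √(2468 + 5/19) = √(46897/19) = √891043/19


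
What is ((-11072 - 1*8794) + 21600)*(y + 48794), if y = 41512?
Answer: 156590604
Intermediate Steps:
((-11072 - 1*8794) + 21600)*(y + 48794) = ((-11072 - 1*8794) + 21600)*(41512 + 48794) = ((-11072 - 8794) + 21600)*90306 = (-19866 + 21600)*90306 = 1734*90306 = 156590604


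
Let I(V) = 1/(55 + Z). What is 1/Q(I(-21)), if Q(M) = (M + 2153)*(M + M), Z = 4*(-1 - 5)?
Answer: 961/133488 ≈ 0.0071991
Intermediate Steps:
Z = -24 (Z = 4*(-6) = -24)
I(V) = 1/31 (I(V) = 1/(55 - 24) = 1/31)
Q(M) = 2*M*(2153 + M) (Q(M) = (2153 + M)*(2*M) = 2*M*(2153 + M))
1/Q(I(-21)) = 1/(2*(1/31)*(2153 + 1/31)) = 1/(2*(1/31)*(66744/31)) = 1/(133488/961) = 961/133488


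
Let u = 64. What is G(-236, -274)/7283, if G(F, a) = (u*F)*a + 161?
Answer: 4138657/7283 ≈ 568.26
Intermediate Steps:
G(F, a) = 161 + 64*F*a (G(F, a) = (64*F)*a + 161 = 64*F*a + 161 = 161 + 64*F*a)
G(-236, -274)/7283 = (161 + 64*(-236)*(-274))/7283 = (161 + 4138496)*(1/7283) = 4138657*(1/7283) = 4138657/7283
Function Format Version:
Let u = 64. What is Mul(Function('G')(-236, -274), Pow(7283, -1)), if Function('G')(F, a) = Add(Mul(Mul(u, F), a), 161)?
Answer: Rational(4138657, 7283) ≈ 568.26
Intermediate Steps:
Function('G')(F, a) = Add(161, Mul(64, F, a)) (Function('G')(F, a) = Add(Mul(Mul(64, F), a), 161) = Add(Mul(64, F, a), 161) = Add(161, Mul(64, F, a)))
Mul(Function('G')(-236, -274), Pow(7283, -1)) = Mul(Add(161, Mul(64, -236, -274)), Pow(7283, -1)) = Mul(Add(161, 4138496), Rational(1, 7283)) = Mul(4138657, Rational(1, 7283)) = Rational(4138657, 7283)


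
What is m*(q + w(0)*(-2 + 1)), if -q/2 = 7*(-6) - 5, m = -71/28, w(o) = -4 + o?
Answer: -497/2 ≈ -248.50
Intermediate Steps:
m = -71/28 (m = -71*1/28 = -71/28 ≈ -2.5357)
q = 94 (q = -2*(7*(-6) - 5) = -2*(-42 - 5) = -2*(-47) = 94)
m*(q + w(0)*(-2 + 1)) = -71*(94 + (-4 + 0)*(-2 + 1))/28 = -71*(94 - 4*(-1))/28 = -71*(94 + 4)/28 = -71/28*98 = -497/2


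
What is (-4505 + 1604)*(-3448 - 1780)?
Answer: 15166428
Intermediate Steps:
(-4505 + 1604)*(-3448 - 1780) = -2901*(-5228) = 15166428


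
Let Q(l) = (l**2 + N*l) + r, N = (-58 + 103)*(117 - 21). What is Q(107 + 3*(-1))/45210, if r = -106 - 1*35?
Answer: 91991/9042 ≈ 10.174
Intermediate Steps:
r = -141 (r = -106 - 35 = -141)
N = 4320 (N = 45*96 = 4320)
Q(l) = -141 + l**2 + 4320*l (Q(l) = (l**2 + 4320*l) - 141 = -141 + l**2 + 4320*l)
Q(107 + 3*(-1))/45210 = (-141 + (107 + 3*(-1))**2 + 4320*(107 + 3*(-1)))/45210 = (-141 + (107 - 3)**2 + 4320*(107 - 3))*(1/45210) = (-141 + 104**2 + 4320*104)*(1/45210) = (-141 + 10816 + 449280)*(1/45210) = 459955*(1/45210) = 91991/9042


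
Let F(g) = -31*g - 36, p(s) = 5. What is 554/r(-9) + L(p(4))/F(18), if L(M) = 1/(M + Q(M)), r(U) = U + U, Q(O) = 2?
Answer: -127975/4158 ≈ -30.778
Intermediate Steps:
r(U) = 2*U
F(g) = -36 - 31*g
L(M) = 1/(2 + M) (L(M) = 1/(M + 2) = 1/(2 + M))
554/r(-9) + L(p(4))/F(18) = 554/((2*(-9))) + 1/((2 + 5)*(-36 - 31*18)) = 554/(-18) + 1/(7*(-36 - 558)) = 554*(-1/18) + (⅐)/(-594) = -277/9 + (⅐)*(-1/594) = -277/9 - 1/4158 = -127975/4158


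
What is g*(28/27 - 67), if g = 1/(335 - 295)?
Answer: -1781/1080 ≈ -1.6491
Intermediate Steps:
g = 1/40 ≈ 0.025000
g*(28/27 - 67) = (28/27 - 67)/40 = (1/40)*(-1781/27) = -1781/1080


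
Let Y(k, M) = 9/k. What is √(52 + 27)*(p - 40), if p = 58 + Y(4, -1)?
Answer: 81*√79/4 ≈ 179.99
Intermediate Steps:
p = 241/4 (p = 58 + 9/4 = 241/4 ≈ 60.250)
√(52 + 27)*(p - 40) = √(52 + 27)*(241/4 - 40) = √79*(81/4) = 81*√79/4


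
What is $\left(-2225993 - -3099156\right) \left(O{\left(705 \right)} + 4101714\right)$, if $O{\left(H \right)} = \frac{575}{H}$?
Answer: $\frac{504986651508607}{141} \approx 3.5815 \cdot 10^{12}$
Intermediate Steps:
$\left(-2225993 - -3099156\right) \left(O{\left(705 \right)} + 4101714\right) = \left(-2225993 - -3099156\right) \left(\frac{575}{705} + 4101714\right) = \left(-2225993 + 3099156\right) \left(575 \cdot \frac{1}{705} + 4101714\right) = 873163 \left(\frac{115}{141} + 4101714\right) = 873163 \cdot \frac{578341789}{141} = \frac{504986651508607}{141}$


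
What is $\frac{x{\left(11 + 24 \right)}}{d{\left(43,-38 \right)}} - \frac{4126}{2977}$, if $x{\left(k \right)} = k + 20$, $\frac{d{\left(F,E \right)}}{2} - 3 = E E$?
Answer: $- \frac{11776909}{8615438} \approx -1.367$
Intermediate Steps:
$d{\left(F,E \right)} = 6 + 2 E^{2}$ ($d{\left(F,E \right)} = 6 + 2 E E = 6 + 2 E^{2}$)
$x{\left(k \right)} = 20 + k$
$\frac{x{\left(11 + 24 \right)}}{d{\left(43,-38 \right)}} - \frac{4126}{2977} = \frac{20 + \left(11 + 24\right)}{6 + 2 \left(-38\right)^{2}} - \frac{4126}{2977} = \frac{20 + 35}{6 + 2 \cdot 1444} - \frac{4126}{2977} = \frac{55}{6 + 2888} - \frac{4126}{2977} = \frac{55}{2894} - \frac{4126}{2977} = - \frac{11776909}{8615438}$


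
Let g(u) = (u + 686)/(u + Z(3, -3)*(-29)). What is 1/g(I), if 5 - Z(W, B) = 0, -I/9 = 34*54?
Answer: 16669/15838 ≈ 1.0525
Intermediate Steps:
I = -16524 (I = -306*54 = -9*1836 = -16524)
Z(W, B) = 5 (Z(W, B) = 5 - 1*0 = 5 + 0 = 5)
g(u) = (686 + u)/(-145 + u) (g(u) = (u + 686)/(u + 5*(-29)) = (686 + u)/(u - 145) = (686 + u)/(-145 + u))
1/g(I) = 1/((686 - 16524)/(-145 - 16524)) = 1/(-15838/(-16669)) = 1/(-1/16669*(-15838)) = 1/(15838/16669) = 16669/15838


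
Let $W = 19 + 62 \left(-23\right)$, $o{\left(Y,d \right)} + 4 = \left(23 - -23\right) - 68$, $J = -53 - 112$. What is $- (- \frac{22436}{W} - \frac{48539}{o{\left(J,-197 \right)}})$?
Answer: $- \frac{68877709}{36582} \approx -1882.8$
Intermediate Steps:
$J = -165$ ($J = -53 - 112 = -165$)
$o{\left(Y,d \right)} = -26$ ($o{\left(Y,d \right)} = -4 + \left(\left(23 - -23\right) - 68\right) = -4 + \left(\left(23 + 23\right) - 68\right) = -4 + \left(46 - 68\right) = -4 - 22 = -26$)
$W = -1407$ ($W = 19 - 1426 = -1407$)
$- (- \frac{22436}{W} - \frac{48539}{o{\left(J,-197 \right)}}) = - (- \frac{22436}{-1407} - \frac{48539}{-26}) = - (\left(-22436\right) \left(- \frac{1}{1407}\right) - - \frac{48539}{26}) = - (\frac{22436}{1407} + \frac{48539}{26}) = \left(-1\right) \frac{68877709}{36582} = - \frac{68877709}{36582}$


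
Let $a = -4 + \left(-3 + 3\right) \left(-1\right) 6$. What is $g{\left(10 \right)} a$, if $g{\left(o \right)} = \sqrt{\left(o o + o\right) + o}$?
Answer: $- 8 \sqrt{30} \approx -43.818$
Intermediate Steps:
$g{\left(o \right)} = \sqrt{o^{2} + 2 o}$ ($g{\left(o \right)} = \sqrt{\left(o^{2} + o\right) + o} = \sqrt{\left(o + o^{2}\right) + o} = \sqrt{o^{2} + 2 o}$)
$a = -4$ ($a = -4 + 0 \left(-1\right) 6 = -4 + 0 \cdot 6 = -4 + 0 = -4$)
$g{\left(10 \right)} a = \sqrt{10 \left(2 + 10\right)} \left(-4\right) = \sqrt{10 \cdot 12} \left(-4\right) = \sqrt{120} \left(-4\right) = 2 \sqrt{30} \left(-4\right) = - 8 \sqrt{30}$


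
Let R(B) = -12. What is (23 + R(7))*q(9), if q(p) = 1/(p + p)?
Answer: 11/18 ≈ 0.61111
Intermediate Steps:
q(p) = 1/(2*p)
(23 + R(7))*q(9) = (23 - 12)*((½)/9) = 11*((½)*(⅑)) = 11*(1/18) = 11/18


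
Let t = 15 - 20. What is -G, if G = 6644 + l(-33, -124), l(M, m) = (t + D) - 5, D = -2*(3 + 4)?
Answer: -6620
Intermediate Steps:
t = -5
D = -14 (D = -2*7 = -14)
l(M, m) = -24 (l(M, m) = (-5 - 14) - 5 = -19 - 5 = -24)
G = 6620 (G = 6644 - 24 = 6620)
-G = -1*6620 = -6620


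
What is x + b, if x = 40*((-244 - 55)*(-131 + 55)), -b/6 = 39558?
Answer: 671612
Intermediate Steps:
b = -237348 (b = -6*39558 = -237348)
x = 908960 (x = 40*(-299*(-76)) = 40*22724 = 908960)
x + b = 908960 - 237348 = 671612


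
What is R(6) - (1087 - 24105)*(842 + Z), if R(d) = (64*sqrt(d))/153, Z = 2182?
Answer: 69606432 + 64*sqrt(6)/153 ≈ 6.9606e+7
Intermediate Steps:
R(d) = 64*sqrt(d)/153 (R(d) = (64*sqrt(d))*(1/153) = 64*sqrt(d)/153)
R(6) - (1087 - 24105)*(842 + Z) = 64*sqrt(6)/153 - (1087 - 24105)*(842 + 2182) = 64*sqrt(6)/153 - (-23018)*3024 = 64*sqrt(6)/153 - 1*(-69606432) = 64*sqrt(6)/153 + 69606432 = 69606432 + 64*sqrt(6)/153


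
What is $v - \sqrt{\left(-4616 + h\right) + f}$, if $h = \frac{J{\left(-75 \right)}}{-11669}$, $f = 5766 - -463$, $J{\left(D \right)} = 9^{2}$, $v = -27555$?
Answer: $-27555 - \frac{8 \sqrt{3431782886}}{11669} \approx -27595.0$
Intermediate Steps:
$J{\left(D \right)} = 81$
$f = 6229$ ($f = 5766 + 463 = 6229$)
$h = - \frac{81}{11669}$ ($h = \frac{81}{-11669} = 81 \left(- \frac{1}{11669}\right) = - \frac{81}{11669} \approx -0.0069415$)
$v - \sqrt{\left(-4616 + h\right) + f} = -27555 - \sqrt{\left(-4616 - \frac{81}{11669}\right) + 6229} = -27555 - \sqrt{- \frac{53864185}{11669} + 6229} = -27555 - \sqrt{\frac{18822016}{11669}} = -27555 - \frac{8 \sqrt{3431782886}}{11669}$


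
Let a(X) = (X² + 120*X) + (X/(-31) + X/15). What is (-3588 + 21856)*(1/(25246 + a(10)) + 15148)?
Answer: 341589075309382/1234405 ≈ 2.7672e+8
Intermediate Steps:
a(X) = X² + 55816*X/465 (a(X) = (X² + 120*X) + (X*(-1/31) + X*(1/15)) = (X² + 120*X) + (-X/31 + X/15) = (X² + 120*X) + 16*X/465 = X² + 55816*X/465)
(-3588 + 21856)*(1/(25246 + a(10)) + 15148) = (-3588 + 21856)*(1/(25246 + (1/465)*10*(55816 + 465*10)) + 15148) = 18268*(1/(25246 + (1/465)*10*(55816 + 4650)) + 15148) = 18268*(1/(25246 + (1/465)*10*60466) + 15148) = 18268*(1/(25246 + 120932/93) + 15148) = 18268*(1/(2468810/93) + 15148) = 18268*(93/2468810 + 15148) = 18268*(37397533973/2468810) = 341589075309382/1234405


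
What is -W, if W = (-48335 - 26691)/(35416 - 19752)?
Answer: 37513/7832 ≈ 4.7897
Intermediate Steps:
W = -37513/7832 (W = -75026/15664 = -75026*1/15664 = -37513/7832 ≈ -4.7897)
-W = -1*(-37513/7832) = 37513/7832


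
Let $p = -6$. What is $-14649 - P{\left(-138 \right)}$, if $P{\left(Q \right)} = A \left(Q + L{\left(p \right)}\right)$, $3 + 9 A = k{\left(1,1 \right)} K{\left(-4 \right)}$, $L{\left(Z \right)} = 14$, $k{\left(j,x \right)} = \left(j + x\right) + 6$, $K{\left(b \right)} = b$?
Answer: $- \frac{136181}{9} \approx -15131.0$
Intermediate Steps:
$k{\left(j,x \right)} = 6 + j + x$
$A = - \frac{35}{9}$ ($A = - \frac{1}{3} + \frac{\left(6 + 1 + 1\right) \left(-4\right)}{9} = - \frac{1}{3} + \frac{8 \left(-4\right)}{9} = - \frac{1}{3} + \frac{1}{9} \left(-32\right) = - \frac{1}{3} - \frac{32}{9} = - \frac{35}{9} \approx -3.8889$)
$P{\left(Q \right)} = - \frac{490}{9} - \frac{35 Q}{9}$ ($P{\left(Q \right)} = - \frac{35 \left(Q + 14\right)}{9} = - \frac{35 \left(14 + Q\right)}{9} = - \frac{490}{9} - \frac{35 Q}{9}$)
$-14649 - P{\left(-138 \right)} = -14649 - \left(- \frac{490}{9} - - \frac{1610}{3}\right) = -14649 - \left(- \frac{490}{9} + \frac{1610}{3}\right) = -14649 - \frac{4340}{9} = - \frac{136181}{9}$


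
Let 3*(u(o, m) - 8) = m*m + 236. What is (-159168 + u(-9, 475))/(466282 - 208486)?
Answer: -83873/257796 ≈ -0.32535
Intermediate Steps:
u(o, m) = 260/3 + m²/3 (u(o, m) = 8 + (m*m + 236)/3 = 8 + (m² + 236)/3 = 8 + (236 + m²)/3 = 8 + (236/3 + m²/3) = 260/3 + m²/3)
(-159168 + u(-9, 475))/(466282 - 208486) = (-159168 + (260/3 + (⅓)*475²))/(466282 - 208486) = (-159168 + (260/3 + (⅓)*225625))/257796 = (-159168 + (260/3 + 225625/3))*(1/257796) = (-159168 + 75295)*(1/257796) = -83873*1/257796 = -83873/257796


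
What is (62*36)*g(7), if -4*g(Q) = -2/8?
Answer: 279/2 ≈ 139.50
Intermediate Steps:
g(Q) = 1/16 (g(Q) = -(-1)/(2*8) = -1/4*(-1/4) = 1/16)
(62*36)*g(7) = (62*36)*(1/16) = 2232*(1/16) = 279/2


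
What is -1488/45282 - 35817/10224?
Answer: -90948817/25720176 ≈ -3.5361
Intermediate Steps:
-1488/45282 - 35817/10224 = -1488*1/45282 - 35817*1/10224 = -248/7547 - 11939/3408 = -90948817/25720176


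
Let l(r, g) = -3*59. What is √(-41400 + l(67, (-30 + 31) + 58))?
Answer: I*√41577 ≈ 203.9*I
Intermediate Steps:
l(r, g) = -177
√(-41400 + l(67, (-30 + 31) + 58)) = √(-41400 - 177) = √(-41577) = I*√41577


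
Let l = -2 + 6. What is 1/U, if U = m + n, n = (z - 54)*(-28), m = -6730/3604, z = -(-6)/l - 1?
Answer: 1802/2696031 ≈ 0.00066839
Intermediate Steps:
l = 4
z = 1/2 (z = -(-6)/4 - 1 = -3*(-1/2) - 1 = 3/2 - 1 = 1/2 ≈ 0.50000)
m = -3365/1802 (m = -6730*1/3604 = -3365/1802 ≈ -1.8674)
n = 1498 (n = (1/2 - 54)*(-28) = -107/2*(-28) = 1498)
U = 2696031/1802 (U = -3365/1802 + 1498 = 2696031/1802 ≈ 1496.1)
1/U = 1/(2696031/1802) = 1802/2696031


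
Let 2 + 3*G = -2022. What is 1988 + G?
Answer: 3940/3 ≈ 1313.3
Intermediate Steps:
G = -2024/3 (G = -⅔ + (⅓)*(-2022) = -⅔ - 674 = -2024/3 ≈ -674.67)
1988 + G = 1988 - 2024/3 = 3940/3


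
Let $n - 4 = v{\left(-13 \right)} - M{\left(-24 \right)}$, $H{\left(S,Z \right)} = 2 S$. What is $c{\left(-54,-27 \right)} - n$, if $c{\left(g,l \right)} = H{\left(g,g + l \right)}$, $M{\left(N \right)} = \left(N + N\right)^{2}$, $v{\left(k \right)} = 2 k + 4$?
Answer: $2214$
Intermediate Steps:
$v{\left(k \right)} = 4 + 2 k$
$M{\left(N \right)} = 4 N^{2}$ ($M{\left(N \right)} = \left(2 N\right)^{2} = 4 N^{2}$)
$c{\left(g,l \right)} = 2 g$
$n = -2322$ ($n = 4 + \left(\left(4 + 2 \left(-13\right)\right) - 4 \left(-24\right)^{2}\right) = 4 + \left(\left(4 - 26\right) - 4 \cdot 576\right) = 4 - 2326 = -2322$)
$c{\left(-54,-27 \right)} - n = 2 \left(-54\right) - -2322 = -108 + 2322 = 2214$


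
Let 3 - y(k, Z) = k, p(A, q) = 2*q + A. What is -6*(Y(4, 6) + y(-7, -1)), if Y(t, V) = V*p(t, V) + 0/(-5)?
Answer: -636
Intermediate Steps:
p(A, q) = A + 2*q
y(k, Z) = 3 - k
Y(t, V) = V*(t + 2*V) (Y(t, V) = V*(t + 2*V) + 0/(-5) = V*(t + 2*V) + 0*(-1/5) = V*(t + 2*V) + 0 = V*(t + 2*V))
-6*(Y(4, 6) + y(-7, -1)) = -6*(6*(4 + 2*6) + (3 - 1*(-7))) = -6*(6*(4 + 12) + (3 + 7)) = -6*(6*16 + 10) = -6*(96 + 10) = -6*106 = -636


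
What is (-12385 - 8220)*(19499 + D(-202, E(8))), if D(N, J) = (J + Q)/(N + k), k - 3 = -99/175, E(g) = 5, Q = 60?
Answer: -14031421899105/34924 ≈ -4.0177e+8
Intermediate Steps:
k = 426/175 (k = 3 - 99/175 = 426/175 ≈ 2.4343)
D(N, J) = (60 + J)/(426/175 + N) (D(N, J) = (J + 60)/(N + 426/175) = (60 + J)/(426/175 + N))
(-12385 - 8220)*(19499 + D(-202, E(8))) = (-12385 - 8220)*(19499 + 175*(60 + 5)/(426 + 175*(-202))) = -20605*(19499 + 175*65/(426 - 35350)) = -20605*(19499 + 175*65/(-34924)) = -20605*(19499 + 175*(-1/34924)*65) = -20605*(19499 - 11375/34924) = -20605*680971701/34924 = -14031421899105/34924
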